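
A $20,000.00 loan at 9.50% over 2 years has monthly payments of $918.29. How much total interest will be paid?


Total paid over the life of the loan = PMT × n.
Total paid = $918.29 × 24 = $22,038.96
Total interest = total paid − principal = $22,038.96 − $20,000.00 = $2,038.96

Total interest = (PMT × n) - PV = $2,038.96


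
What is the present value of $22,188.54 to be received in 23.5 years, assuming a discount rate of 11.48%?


Present value formula: PV = FV / (1 + r)^t
PV = $22,188.54 / (1 + 0.1148)^23.5
PV = $22,188.54 / 12.856672
PV = $1,725.84

PV = FV / (1 + r)^t = $1,725.84


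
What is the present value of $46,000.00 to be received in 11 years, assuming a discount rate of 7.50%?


Present value formula: PV = FV / (1 + r)^t
PV = $46,000.00 / (1 + 0.075)^11
PV = $46,000.00 / 2.215609
PV = $20,761.79

PV = FV / (1 + r)^t = $20,761.79


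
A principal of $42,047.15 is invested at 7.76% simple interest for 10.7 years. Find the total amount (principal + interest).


Total amount formula: A = P(1 + rt) = P + P·r·t
Interest: I = P × r × t = $42,047.15 × 0.0776 × 10.7 = $34,912.59
A = P + I = $42,047.15 + $34,912.59 = $76,959.74

A = P + I = P(1 + rt) = $76,959.74


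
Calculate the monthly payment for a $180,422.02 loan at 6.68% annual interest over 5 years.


Loan payment formula: PMT = PV × r / (1 − (1 + r)^(−n))
Monthly rate r = 0.0668/12 ≈ 0.00556667, n = 60 months
Denominator: 1 − (1 + 0.0668/12)^(−60) = 0.2832827
PMT = $180,422.02 × (0.0668/12) / 0.2832827
PMT = $3,545.40 per month

PMT = PV × r / (1-(1+r)^(-n)) = $3,545.40/month


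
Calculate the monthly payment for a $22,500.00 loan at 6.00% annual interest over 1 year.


Loan payment formula: PMT = PV × r / (1 − (1 + r)^(−n))
Monthly rate r = 0.06/12 = 0.005, n = 12 months
Denominator: 1 − (1 + 0.06/12)^(−12) = 0.0580947
PMT = $22,500.00 × (0.06/12) / 0.0580947
PMT = $1,936.49 per month

PMT = PV × r / (1-(1+r)^(-n)) = $1,936.49/month


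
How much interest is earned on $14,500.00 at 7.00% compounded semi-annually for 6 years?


Compound interest earned = final amount − principal.
A = P(1 + r/n)^(nt) = $14,500.00 × (1 + 0.07/2)^(2 × 6) = $21,910.50
Interest = A − P = $21,910.50 − $14,500.00 = $7,410.50

Interest = A - P = $7,410.50


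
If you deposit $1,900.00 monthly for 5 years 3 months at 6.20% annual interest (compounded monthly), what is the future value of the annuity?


Future value of an ordinary annuity: FV = PMT × ((1 + r)^n − 1) / r
Monthly rate r = 0.062/12 ≈ 0.00516667, n = 63
FV = $1,900.00 × ((1 + 0.062/12)^63 − 1) / (0.062/12)
FV = $1,900.00 × 74.237988
FV = $141,052.18

FV = PMT × ((1+r)^n - 1)/r = $141,052.18


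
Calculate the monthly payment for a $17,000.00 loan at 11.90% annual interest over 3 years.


Loan payment formula: PMT = PV × r / (1 − (1 + r)^(−n))
Monthly rate r = 0.119/12 ≈ 0.00991667, n = 36 months
Denominator: 1 − (1 + 0.119/12)^(−36) = 0.298996
PMT = $17,000.00 × (0.119/12) / 0.298996
PMT = $563.83 per month

PMT = PV × r / (1-(1+r)^(-n)) = $563.83/month


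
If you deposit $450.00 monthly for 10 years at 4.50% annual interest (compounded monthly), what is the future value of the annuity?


Future value of an ordinary annuity: FV = PMT × ((1 + r)^n − 1) / r
Monthly rate r = 0.045/12 = 0.00375, n = 120
FV = $450.00 × ((1 + 0.045/12)^120 − 1) / (0.045/12)
FV = $450.00 × 151.198074
FV = $68,039.13

FV = PMT × ((1+r)^n - 1)/r = $68,039.13


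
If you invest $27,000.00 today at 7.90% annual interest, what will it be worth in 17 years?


Future value formula: FV = PV × (1 + r)^t
FV = $27,000.00 × (1 + 0.079)^17
FV = $27,000.00 × 3.64220645
FV = $98,339.57

FV = PV × (1 + r)^t = $98,339.57


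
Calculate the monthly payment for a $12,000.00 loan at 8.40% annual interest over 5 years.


Loan payment formula: PMT = PV × r / (1 − (1 + r)^(−n))
Monthly rate r = 0.084/12 = 0.007, n = 60 months
Denominator: 1 − (1 + 0.084/12)^(−60) = 0.341991
PMT = $12,000.00 × (0.084/12) / 0.341991
PMT = $245.62 per month

PMT = PV × r / (1-(1+r)^(-n)) = $245.62/month


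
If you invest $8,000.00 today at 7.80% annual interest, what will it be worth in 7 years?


Future value formula: FV = PV × (1 + r)^t
FV = $8,000.00 × (1 + 0.078)^7
FV = $8,000.00 × 1.691731
FV = $13,533.85

FV = PV × (1 + r)^t = $13,533.85


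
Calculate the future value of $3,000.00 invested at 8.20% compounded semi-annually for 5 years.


Compound interest formula: A = P(1 + r/n)^(nt)
A = $3,000.00 × (1 + 0.082/2)^(2 × 5)
Growth factor: (1 + 0.082/2)^10 = 1.494539
A = $3,000.00 × 1.494539
A = $4,483.62

A = P(1 + r/n)^(nt) = $4,483.62


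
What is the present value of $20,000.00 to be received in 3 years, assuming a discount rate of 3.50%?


Present value formula: PV = FV / (1 + r)^t
PV = $20,000.00 / (1 + 0.035)^3
PV = $20,000.00 / 1.108718
PV = $18,038.85

PV = FV / (1 + r)^t = $18,038.85


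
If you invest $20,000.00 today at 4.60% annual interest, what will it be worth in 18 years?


Future value formula: FV = PV × (1 + r)^t
FV = $20,000.00 × (1 + 0.046)^18
FV = $20,000.00 × 2.2468306
FV = $44,936.61

FV = PV × (1 + r)^t = $44,936.61


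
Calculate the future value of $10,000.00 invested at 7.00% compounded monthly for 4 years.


Compound interest formula: A = P(1 + r/n)^(nt)
A = $10,000.00 × (1 + 0.07/12)^(12 × 4)
Growth factor: (1 + 0.07/12)^48 = 1.322054
A = $10,000.00 × 1.322054
A = $13,220.54

A = P(1 + r/n)^(nt) = $13,220.54


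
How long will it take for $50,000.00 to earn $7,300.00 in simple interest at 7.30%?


Rearrange the simple interest formula for t:
I = P × r × t  ⇒  t = I / (P × r)
t = $7,300.00 / ($50,000.00 × 0.073)
t = 2

t = I/(P×r) = 2 years


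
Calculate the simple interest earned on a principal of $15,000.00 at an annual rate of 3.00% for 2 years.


Simple interest formula: I = P × r × t
I = $15,000.00 × 0.03 × 2
I = $900.00

I = P × r × t = $900.00


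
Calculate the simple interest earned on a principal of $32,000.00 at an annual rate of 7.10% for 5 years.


Simple interest formula: I = P × r × t
I = $32,000.00 × 0.071 × 5
I = $11,360.00

I = P × r × t = $11,360.00


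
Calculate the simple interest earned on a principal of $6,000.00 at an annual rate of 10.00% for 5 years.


Simple interest formula: I = P × r × t
I = $6,000.00 × 0.1 × 5
I = $3,000.00

I = P × r × t = $3,000.00


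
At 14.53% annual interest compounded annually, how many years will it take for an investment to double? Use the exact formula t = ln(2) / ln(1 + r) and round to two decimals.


Doubling condition: (1 + r)^t = 2
Take ln of both sides: t × ln(1 + r) = ln(2)
t = ln(2) / ln(1 + r)
t = 0.693147 / 0.135667
t = 5.11

t = ln(2) / ln(1 + r) = 5.11 years


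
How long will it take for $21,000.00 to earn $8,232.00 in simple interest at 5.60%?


Rearrange the simple interest formula for t:
I = P × r × t  ⇒  t = I / (P × r)
t = $8,232.00 / ($21,000.00 × 0.056)
t = 7

t = I/(P×r) = 7 years


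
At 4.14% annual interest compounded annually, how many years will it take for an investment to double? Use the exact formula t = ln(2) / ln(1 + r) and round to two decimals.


Doubling condition: (1 + r)^t = 2
Take ln of both sides: t × ln(1 + r) = ln(2)
t = ln(2) / ln(1 + r)
t = 0.693147 / 0.040566
t = 17.09

t = ln(2) / ln(1 + r) = 17.09 years


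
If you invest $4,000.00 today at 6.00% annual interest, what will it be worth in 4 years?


Future value formula: FV = PV × (1 + r)^t
FV = $4,000.00 × (1 + 0.06)^4
FV = $4,000.00 × 1.262477
FV = $5,049.91

FV = PV × (1 + r)^t = $5,049.91


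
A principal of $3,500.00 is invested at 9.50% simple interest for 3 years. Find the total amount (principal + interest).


Total amount formula: A = P(1 + rt) = P + P·r·t
Interest: I = P × r × t = $3,500.00 × 0.095 × 3 = $997.50
A = P + I = $3,500.00 + $997.50 = $4,497.50

A = P + I = P(1 + rt) = $4,497.50


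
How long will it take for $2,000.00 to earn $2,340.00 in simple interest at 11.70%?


Rearrange the simple interest formula for t:
I = P × r × t  ⇒  t = I / (P × r)
t = $2,340.00 / ($2,000.00 × 0.117)
t = 10

t = I/(P×r) = 10 years


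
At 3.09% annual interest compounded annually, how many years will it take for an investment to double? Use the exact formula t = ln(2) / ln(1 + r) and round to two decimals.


Doubling condition: (1 + r)^t = 2
Take ln of both sides: t × ln(1 + r) = ln(2)
t = ln(2) / ln(1 + r)
t = 0.693147 / 0.030432
t = 22.78

t = ln(2) / ln(1 + r) = 22.78 years


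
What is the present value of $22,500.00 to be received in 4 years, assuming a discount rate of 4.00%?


Present value formula: PV = FV / (1 + r)^t
PV = $22,500.00 / (1 + 0.04)^4
PV = $22,500.00 / 1.169859
PV = $19,233.09

PV = FV / (1 + r)^t = $19,233.09


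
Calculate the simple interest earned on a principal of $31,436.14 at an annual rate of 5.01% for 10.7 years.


Simple interest formula: I = P × r × t
I = $31,436.14 × 0.0501 × 10.7
I = $16,851.97

I = P × r × t = $16,851.97


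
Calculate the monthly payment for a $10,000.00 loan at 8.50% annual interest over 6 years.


Loan payment formula: PMT = PV × r / (1 − (1 + r)^(−n))
Monthly rate r = 0.085/12 ≈ 0.00708333, n = 72 months
Denominator: 1 − (1 + 0.085/12)^(−72) = 0.398424
PMT = $10,000.00 × (0.085/12) / 0.398424
PMT = $177.78 per month

PMT = PV × r / (1-(1+r)^(-n)) = $177.78/month


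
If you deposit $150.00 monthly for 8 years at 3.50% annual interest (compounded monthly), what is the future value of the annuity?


Future value of an ordinary annuity: FV = PMT × ((1 + r)^n − 1) / r
Monthly rate r = 0.035/12 ≈ 0.00291667, n = 96
FV = $150.00 × ((1 + 0.035/12)^96 − 1) / (0.035/12)
FV = $150.00 × 110.602523
FV = $16,590.38

FV = PMT × ((1+r)^n - 1)/r = $16,590.38


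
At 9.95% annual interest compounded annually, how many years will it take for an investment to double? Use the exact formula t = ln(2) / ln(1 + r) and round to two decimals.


Doubling condition: (1 + r)^t = 2
Take ln of both sides: t × ln(1 + r) = ln(2)
t = ln(2) / ln(1 + r)
t = 0.693147 / 0.094856
t = 7.31

t = ln(2) / ln(1 + r) = 7.31 years


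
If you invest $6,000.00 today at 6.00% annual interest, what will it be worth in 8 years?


Future value formula: FV = PV × (1 + r)^t
FV = $6,000.00 × (1 + 0.06)^8
FV = $6,000.00 × 1.593848
FV = $9,563.09

FV = PV × (1 + r)^t = $9,563.09


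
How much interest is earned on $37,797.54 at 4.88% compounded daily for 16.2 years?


Compound interest earned = final amount − principal.
A = P(1 + r/n)^(nt) = $37,797.54 × (1 + 0.0488/365)^(365 × 16.2) = $83,325.21
Interest = A − P = $83,325.21 − $37,797.54 = $45,527.67

Interest = A - P = $45,527.67


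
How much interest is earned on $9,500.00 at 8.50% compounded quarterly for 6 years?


Compound interest earned = final amount − principal.
A = P(1 + r/n)^(nt) = $9,500.00 × (1 + 0.085/4)^(4 × 6) = $15,735.96
Interest = A − P = $15,735.96 − $9,500.00 = $6,235.96

Interest = A - P = $6,235.96


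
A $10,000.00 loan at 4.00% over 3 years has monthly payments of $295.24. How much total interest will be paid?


Total paid over the life of the loan = PMT × n.
Total paid = $295.24 × 36 = $10,628.64
Total interest = total paid − principal = $10,628.64 − $10,000.00 = $628.64

Total interest = (PMT × n) - PV = $628.64


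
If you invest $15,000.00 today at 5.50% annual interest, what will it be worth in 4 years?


Future value formula: FV = PV × (1 + r)^t
FV = $15,000.00 × (1 + 0.055)^4
FV = $15,000.00 × 1.2388247
FV = $18,582.37

FV = PV × (1 + r)^t = $18,582.37


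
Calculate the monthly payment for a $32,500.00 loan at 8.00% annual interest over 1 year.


Loan payment formula: PMT = PV × r / (1 − (1 + r)^(−n))
Monthly rate r = 0.08/12 ≈ 0.00666667, n = 12 months
Denominator: 1 − (1 + 0.08/12)^(−12) = 0.07663855
PMT = $32,500.00 × (0.08/12) / 0.07663855
PMT = $2,827.12 per month

PMT = PV × r / (1-(1+r)^(-n)) = $2,827.12/month


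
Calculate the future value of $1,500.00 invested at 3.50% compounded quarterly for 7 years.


Compound interest formula: A = P(1 + r/n)^(nt)
A = $1,500.00 × (1 + 0.035/4)^(4 × 7)
Growth factor: (1 + 0.035/4)^28 = 1.276261
A = $1,500.00 × 1.276261
A = $1,914.39

A = P(1 + r/n)^(nt) = $1,914.39


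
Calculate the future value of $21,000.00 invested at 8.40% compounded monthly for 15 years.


Compound interest formula: A = P(1 + r/n)^(nt)
A = $21,000.00 × (1 + 0.084/12)^(12 × 15)
Growth factor: (1 + 0.084/12)^180 = 3.5099805
A = $21,000.00 × 3.5099805
A = $73,709.59

A = P(1 + r/n)^(nt) = $73,709.59


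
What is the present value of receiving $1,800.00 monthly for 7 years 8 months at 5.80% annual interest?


Present value of an ordinary annuity: PV = PMT × (1 − (1 + r)^(−n)) / r
Monthly rate r = 0.058/12 ≈ 0.00483333, n = 92
PV = $1,800.00 × (1 − (1 + 0.058/12)^(−92)) / (0.058/12)
PV = $1,800.00 × 74.125874
PV = $133,426.57

PV = PMT × (1-(1+r)^(-n))/r = $133,426.57


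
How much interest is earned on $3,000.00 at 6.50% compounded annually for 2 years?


Compound interest earned = final amount − principal.
A = P(1 + r/n)^(nt) = $3,000.00 × (1 + 0.065/1)^(1 × 2) = $3,402.67
Interest = A − P = $3,402.67 − $3,000.00 = $402.67

Interest = A - P = $402.67


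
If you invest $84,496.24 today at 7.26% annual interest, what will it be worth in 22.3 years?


Future value formula: FV = PV × (1 + r)^t
FV = $84,496.24 × (1 + 0.0726)^22.3
FV = $84,496.24 × 4.772685
FV = $403,273.94

FV = PV × (1 + r)^t = $403,273.94


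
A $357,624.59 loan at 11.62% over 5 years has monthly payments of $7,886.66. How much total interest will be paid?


Total paid over the life of the loan = PMT × n.
Total paid = $7,886.66 × 60 = $473,199.60
Total interest = total paid − principal = $473,199.60 − $357,624.59 = $115,575.01

Total interest = (PMT × n) - PV = $115,575.01


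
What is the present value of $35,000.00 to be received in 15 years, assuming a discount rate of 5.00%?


Present value formula: PV = FV / (1 + r)^t
PV = $35,000.00 / (1 + 0.05)^15
PV = $35,000.00 / 2.078928
PV = $16,835.60

PV = FV / (1 + r)^t = $16,835.60


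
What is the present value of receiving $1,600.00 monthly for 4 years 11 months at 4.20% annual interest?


Present value of an ordinary annuity: PV = PMT × (1 − (1 + r)^(−n)) / r
Monthly rate r = 0.042/12 = 0.0035, n = 59
PV = $1,600.00 × (1 − (1 + 0.042/12)^(−59)) / (0.042/12)
PV = $1,600.00 × 53.222977
PV = $85,156.76

PV = PMT × (1-(1+r)^(-n))/r = $85,156.76


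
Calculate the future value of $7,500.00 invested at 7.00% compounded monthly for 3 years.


Compound interest formula: A = P(1 + r/n)^(nt)
A = $7,500.00 × (1 + 0.07/12)^(12 × 3)
Growth factor: (1 + 0.07/12)^36 = 1.2329256
A = $7,500.00 × 1.2329256
A = $9,246.94

A = P(1 + r/n)^(nt) = $9,246.94


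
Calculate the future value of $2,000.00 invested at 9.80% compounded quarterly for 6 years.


Compound interest formula: A = P(1 + r/n)^(nt)
A = $2,000.00 × (1 + 0.098/4)^(4 × 6)
Growth factor: (1 + 0.098/4)^24 = 1.787669
A = $2,000.00 × 1.787669
A = $3,575.34

A = P(1 + r/n)^(nt) = $3,575.34


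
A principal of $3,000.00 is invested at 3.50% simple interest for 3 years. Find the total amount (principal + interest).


Total amount formula: A = P(1 + rt) = P + P·r·t
Interest: I = P × r × t = $3,000.00 × 0.035 × 3 = $315.00
A = P + I = $3,000.00 + $315.00 = $3,315.00

A = P + I = P(1 + rt) = $3,315.00


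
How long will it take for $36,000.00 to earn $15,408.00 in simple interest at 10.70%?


Rearrange the simple interest formula for t:
I = P × r × t  ⇒  t = I / (P × r)
t = $15,408.00 / ($36,000.00 × 0.107)
t = 4

t = I/(P×r) = 4 years


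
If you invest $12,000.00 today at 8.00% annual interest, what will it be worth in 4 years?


Future value formula: FV = PV × (1 + r)^t
FV = $12,000.00 × (1 + 0.08)^4
FV = $12,000.00 × 1.360489
FV = $16,325.87

FV = PV × (1 + r)^t = $16,325.87


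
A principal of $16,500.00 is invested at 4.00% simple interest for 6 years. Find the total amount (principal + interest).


Total amount formula: A = P(1 + rt) = P + P·r·t
Interest: I = P × r × t = $16,500.00 × 0.04 × 6 = $3,960.00
A = P + I = $16,500.00 + $3,960.00 = $20,460.00

A = P + I = P(1 + rt) = $20,460.00


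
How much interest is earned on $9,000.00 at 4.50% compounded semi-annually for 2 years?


Compound interest earned = final amount − principal.
A = P(1 + r/n)^(nt) = $9,000.00 × (1 + 0.045/2)^(2 × 2) = $9,837.75
Interest = A − P = $9,837.75 − $9,000.00 = $837.75

Interest = A - P = $837.75


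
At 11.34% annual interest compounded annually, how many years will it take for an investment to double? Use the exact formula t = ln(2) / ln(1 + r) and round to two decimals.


Doubling condition: (1 + r)^t = 2
Take ln of both sides: t × ln(1 + r) = ln(2)
t = ln(2) / ln(1 + r)
t = 0.693147 / 0.107418
t = 6.45

t = ln(2) / ln(1 + r) = 6.45 years


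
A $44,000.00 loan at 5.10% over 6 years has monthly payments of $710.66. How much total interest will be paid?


Total paid over the life of the loan = PMT × n.
Total paid = $710.66 × 72 = $51,167.52
Total interest = total paid − principal = $51,167.52 − $44,000.00 = $7,167.52

Total interest = (PMT × n) - PV = $7,167.52


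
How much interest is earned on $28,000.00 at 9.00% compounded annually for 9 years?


Compound interest earned = final amount − principal.
A = P(1 + r/n)^(nt) = $28,000.00 × (1 + 0.09/1)^(1 × 9) = $60,813.01
Interest = A − P = $60,813.01 − $28,000.00 = $32,813.01

Interest = A - P = $32,813.01


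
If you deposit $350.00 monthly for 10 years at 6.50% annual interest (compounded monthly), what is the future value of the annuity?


Future value of an ordinary annuity: FV = PMT × ((1 + r)^n − 1) / r
Monthly rate r = 0.065/12 ≈ 0.00541667, n = 120
FV = $350.00 × ((1 + 0.065/12)^120 − 1) / (0.065/12)
FV = $350.00 × 168.403154
FV = $58,941.10

FV = PMT × ((1+r)^n - 1)/r = $58,941.10


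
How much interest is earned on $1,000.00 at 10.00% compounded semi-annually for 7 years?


Compound interest earned = final amount − principal.
A = P(1 + r/n)^(nt) = $1,000.00 × (1 + 0.1/2)^(2 × 7) = $1,979.93
Interest = A − P = $1,979.93 − $1,000.00 = $979.93

Interest = A - P = $979.93


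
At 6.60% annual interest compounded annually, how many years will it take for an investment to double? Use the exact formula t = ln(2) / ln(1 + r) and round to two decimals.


Doubling condition: (1 + r)^t = 2
Take ln of both sides: t × ln(1 + r) = ln(2)
t = ln(2) / ln(1 + r)
t = 0.693147 / 0.063913
t = 10.85

t = ln(2) / ln(1 + r) = 10.85 years


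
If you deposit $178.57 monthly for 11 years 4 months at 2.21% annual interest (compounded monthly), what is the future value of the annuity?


Future value of an ordinary annuity: FV = PMT × ((1 + r)^n − 1) / r
Monthly rate r = 0.0221/12 ≈ 0.00184167, n = 136
FV = $178.57 × ((1 + 0.0221/12)^136 − 1) / (0.0221/12)
FV = $178.57 × 154.386723
FV = $27,568.84

FV = PMT × ((1+r)^n - 1)/r = $27,568.84


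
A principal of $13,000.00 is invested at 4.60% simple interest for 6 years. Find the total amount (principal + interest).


Total amount formula: A = P(1 + rt) = P + P·r·t
Interest: I = P × r × t = $13,000.00 × 0.046 × 6 = $3,588.00
A = P + I = $13,000.00 + $3,588.00 = $16,588.00

A = P + I = P(1 + rt) = $16,588.00


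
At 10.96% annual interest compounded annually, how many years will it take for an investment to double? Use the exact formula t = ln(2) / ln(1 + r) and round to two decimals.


Doubling condition: (1 + r)^t = 2
Take ln of both sides: t × ln(1 + r) = ln(2)
t = ln(2) / ln(1 + r)
t = 0.693147 / 0.104000
t = 6.66

t = ln(2) / ln(1 + r) = 6.66 years


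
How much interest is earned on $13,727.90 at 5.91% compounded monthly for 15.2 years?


Compound interest earned = final amount − principal.
A = P(1 + r/n)^(nt) = $13,727.90 × (1 + 0.0591/12)^(12 × 15.2) = $33,634.27
Interest = A − P = $33,634.27 − $13,727.90 = $19,906.37

Interest = A - P = $19,906.37


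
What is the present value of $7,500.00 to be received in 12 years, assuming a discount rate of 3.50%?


Present value formula: PV = FV / (1 + r)^t
PV = $7,500.00 / (1 + 0.035)^12
PV = $7,500.00 / 1.511069
PV = $4,963.37

PV = FV / (1 + r)^t = $4,963.37


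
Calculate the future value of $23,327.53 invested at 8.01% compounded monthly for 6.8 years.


Compound interest formula: A = P(1 + r/n)^(nt)
A = $23,327.53 × (1 + 0.0801/12)^(12 × 6.8)
Growth factor: (1 + 0.0801/12)^81.6 = 1.720939
A = $23,327.53 × 1.720939
A = $40,145.26

A = P(1 + r/n)^(nt) = $40,145.26


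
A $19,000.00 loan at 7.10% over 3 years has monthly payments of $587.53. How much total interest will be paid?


Total paid over the life of the loan = PMT × n.
Total paid = $587.53 × 36 = $21,151.08
Total interest = total paid − principal = $21,151.08 − $19,000.00 = $2,151.08

Total interest = (PMT × n) - PV = $2,151.08


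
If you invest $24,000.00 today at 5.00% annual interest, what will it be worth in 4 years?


Future value formula: FV = PV × (1 + r)^t
FV = $24,000.00 × (1 + 0.05)^4
FV = $24,000.00 × 1.2155063
FV = $29,172.15

FV = PV × (1 + r)^t = $29,172.15


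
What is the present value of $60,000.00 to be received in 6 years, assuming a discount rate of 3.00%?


Present value formula: PV = FV / (1 + r)^t
PV = $60,000.00 / (1 + 0.03)^6
PV = $60,000.00 / 1.1940523
PV = $50,249.06

PV = FV / (1 + r)^t = $50,249.06


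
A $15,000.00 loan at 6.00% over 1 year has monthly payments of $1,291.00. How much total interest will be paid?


Total paid over the life of the loan = PMT × n.
Total paid = $1,291.00 × 12 = $15,492.00
Total interest = total paid − principal = $15,492.00 − $15,000.00 = $492.00

Total interest = (PMT × n) - PV = $492.00


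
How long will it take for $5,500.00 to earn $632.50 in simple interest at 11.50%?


Rearrange the simple interest formula for t:
I = P × r × t  ⇒  t = I / (P × r)
t = $632.50 / ($5,500.00 × 0.115)
t = 1

t = I/(P×r) = 1 year


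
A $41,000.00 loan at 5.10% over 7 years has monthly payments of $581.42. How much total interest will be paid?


Total paid over the life of the loan = PMT × n.
Total paid = $581.42 × 84 = $48,839.28
Total interest = total paid − principal = $48,839.28 − $41,000.00 = $7,839.28

Total interest = (PMT × n) - PV = $7,839.28


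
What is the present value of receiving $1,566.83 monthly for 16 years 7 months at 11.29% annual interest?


Present value of an ordinary annuity: PV = PMT × (1 − (1 + r)^(−n)) / r
Monthly rate r = 0.1129/12 ≈ 0.00940833, n = 199
PV = $1,566.83 × (1 − (1 + 0.1129/12)^(−199)) / (0.1129/12)
PV = $1,566.83 × 89.800407
PV = $140,701.97

PV = PMT × (1-(1+r)^(-n))/r = $140,701.97


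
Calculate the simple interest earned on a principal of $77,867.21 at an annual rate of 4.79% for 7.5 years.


Simple interest formula: I = P × r × t
I = $77,867.21 × 0.0479 × 7.5
I = $27,973.80

I = P × r × t = $27,973.80


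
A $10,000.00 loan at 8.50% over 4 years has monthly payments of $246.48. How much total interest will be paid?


Total paid over the life of the loan = PMT × n.
Total paid = $246.48 × 48 = $11,831.04
Total interest = total paid − principal = $11,831.04 − $10,000.00 = $1,831.04

Total interest = (PMT × n) - PV = $1,831.04


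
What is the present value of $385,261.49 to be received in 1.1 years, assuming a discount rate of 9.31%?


Present value formula: PV = FV / (1 + r)^t
PV = $385,261.49 / (1 + 0.0931)^1.1
PV = $385,261.49 / 1.10287396
PV = $349,325.04

PV = FV / (1 + r)^t = $349,325.04


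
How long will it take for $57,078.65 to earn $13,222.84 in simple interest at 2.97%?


Rearrange the simple interest formula for t:
I = P × r × t  ⇒  t = I / (P × r)
t = $13,222.84 / ($57,078.65 × 0.0297)
t = 7.8

t = I/(P×r) = 7.8 years


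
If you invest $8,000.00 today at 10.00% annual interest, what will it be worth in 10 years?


Future value formula: FV = PV × (1 + r)^t
FV = $8,000.00 × (1 + 0.1)^10
FV = $8,000.00 × 2.593742
FV = $20,749.94

FV = PV × (1 + r)^t = $20,749.94


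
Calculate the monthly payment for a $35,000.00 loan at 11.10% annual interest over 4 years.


Loan payment formula: PMT = PV × r / (1 − (1 + r)^(−n))
Monthly rate r = 0.111/12 = 0.00925, n = 48 months
Denominator: 1 − (1 + 0.111/12)^(−48) = 0.357224
PMT = $35,000.00 × (0.111/12) / 0.357224
PMT = $906.29 per month

PMT = PV × r / (1-(1+r)^(-n)) = $906.29/month


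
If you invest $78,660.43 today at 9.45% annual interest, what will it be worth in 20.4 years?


Future value formula: FV = PV × (1 + r)^t
FV = $78,660.43 × (1 + 0.0945)^20.4
FV = $78,660.43 × 6.30959705
FV = $496,315.62

FV = PV × (1 + r)^t = $496,315.62


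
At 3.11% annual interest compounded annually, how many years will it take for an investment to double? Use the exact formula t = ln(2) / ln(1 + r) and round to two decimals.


Doubling condition: (1 + r)^t = 2
Take ln of both sides: t × ln(1 + r) = ln(2)
t = ln(2) / ln(1 + r)
t = 0.693147 / 0.030626
t = 22.63

t = ln(2) / ln(1 + r) = 22.63 years


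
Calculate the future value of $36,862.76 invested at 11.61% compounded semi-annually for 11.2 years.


Compound interest formula: A = P(1 + r/n)^(nt)
A = $36,862.76 × (1 + 0.1161/2)^(2 × 11.2)
Growth factor: (1 + 0.1161/2)^22.4 = 3.5394737
A = $36,862.76 × 3.5394737
A = $130,474.77

A = P(1 + r/n)^(nt) = $130,474.77


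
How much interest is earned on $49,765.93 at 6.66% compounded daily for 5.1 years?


Compound interest earned = final amount − principal.
A = P(1 + r/n)^(nt) = $49,765.93 × (1 + 0.0666/365)^(365 × 5.1) = $69,892.59
Interest = A − P = $69,892.59 − $49,765.93 = $20,126.66

Interest = A - P = $20,126.66


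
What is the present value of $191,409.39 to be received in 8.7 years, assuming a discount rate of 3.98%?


Present value formula: PV = FV / (1 + r)^t
PV = $191,409.39 / (1 + 0.0398)^8.7
PV = $191,409.39 / 1.4043112
PV = $136,301.26

PV = FV / (1 + r)^t = $136,301.26


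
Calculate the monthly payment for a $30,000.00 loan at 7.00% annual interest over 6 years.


Loan payment formula: PMT = PV × r / (1 − (1 + r)^(−n))
Monthly rate r = 0.07/12 ≈ 0.00583333, n = 72 months
Denominator: 1 − (1 + 0.07/12)^(−72) = 0.342151
PMT = $30,000.00 × (0.07/12) / 0.342151
PMT = $511.47 per month

PMT = PV × r / (1-(1+r)^(-n)) = $511.47/month


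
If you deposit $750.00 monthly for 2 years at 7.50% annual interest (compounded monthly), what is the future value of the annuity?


Future value of an ordinary annuity: FV = PMT × ((1 + r)^n − 1) / r
Monthly rate r = 0.075/12 = 0.00625, n = 24
FV = $750.00 × ((1 + 0.075/12)^24 − 1) / (0.075/12)
FV = $750.00 × 25.806723
FV = $19,355.04

FV = PMT × ((1+r)^n - 1)/r = $19,355.04


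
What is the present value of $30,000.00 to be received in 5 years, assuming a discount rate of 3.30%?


Present value formula: PV = FV / (1 + r)^t
PV = $30,000.00 / (1 + 0.033)^5
PV = $30,000.00 / 1.176255
PV = $25,504.67

PV = FV / (1 + r)^t = $25,504.67


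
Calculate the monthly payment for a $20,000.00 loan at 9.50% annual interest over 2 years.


Loan payment formula: PMT = PV × r / (1 − (1 + r)^(−n))
Monthly rate r = 0.095/12 ≈ 0.00791667, n = 24 months
Denominator: 1 − (1 + 0.095/12)^(−24) = 0.172422
PMT = $20,000.00 × (0.095/12) / 0.172422
PMT = $918.29 per month

PMT = PV × r / (1-(1+r)^(-n)) = $918.29/month


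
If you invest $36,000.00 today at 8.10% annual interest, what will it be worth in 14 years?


Future value formula: FV = PV × (1 + r)^t
FV = $36,000.00 × (1 + 0.081)^14
FV = $36,000.00 × 2.9754984
FV = $107,117.94

FV = PV × (1 + r)^t = $107,117.94


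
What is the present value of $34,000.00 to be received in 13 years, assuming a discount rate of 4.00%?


Present value formula: PV = FV / (1 + r)^t
PV = $34,000.00 / (1 + 0.04)^13
PV = $34,000.00 / 1.6650735
PV = $20,419.52

PV = FV / (1 + r)^t = $20,419.52


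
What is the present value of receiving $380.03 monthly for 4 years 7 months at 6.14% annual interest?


Present value of an ordinary annuity: PV = PMT × (1 − (1 + r)^(−n)) / r
Monthly rate r = 0.0614/12 ≈ 0.00511667, n = 55
PV = $380.03 × (1 − (1 + 0.0614/12)^(−55)) / (0.0614/12)
PV = $380.03 × 47.832798
PV = $18,177.90

PV = PMT × (1-(1+r)^(-n))/r = $18,177.90


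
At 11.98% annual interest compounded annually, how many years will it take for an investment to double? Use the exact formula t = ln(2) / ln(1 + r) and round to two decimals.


Doubling condition: (1 + r)^t = 2
Take ln of both sides: t × ln(1 + r) = ln(2)
t = ln(2) / ln(1 + r)
t = 0.693147 / 0.113150
t = 6.13

t = ln(2) / ln(1 + r) = 6.13 years


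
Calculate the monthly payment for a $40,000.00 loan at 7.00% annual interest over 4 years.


Loan payment formula: PMT = PV × r / (1 − (1 + r)^(−n))
Monthly rate r = 0.07/12 ≈ 0.00583333, n = 48 months
Denominator: 1 − (1 + 0.07/12)^(−48) = 0.243601
PMT = $40,000.00 × (0.07/12) / 0.243601
PMT = $957.85 per month

PMT = PV × r / (1-(1+r)^(-n)) = $957.85/month


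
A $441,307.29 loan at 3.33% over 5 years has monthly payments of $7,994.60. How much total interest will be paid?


Total paid over the life of the loan = PMT × n.
Total paid = $7,994.60 × 60 = $479,676.00
Total interest = total paid − principal = $479,676.00 − $441,307.29 = $38,368.71

Total interest = (PMT × n) - PV = $38,368.71


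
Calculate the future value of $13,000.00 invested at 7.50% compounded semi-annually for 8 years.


Compound interest formula: A = P(1 + r/n)^(nt)
A = $13,000.00 × (1 + 0.075/2)^(2 × 8)
Growth factor: (1 + 0.075/2)^16 = 1.802228
A = $13,000.00 × 1.802228
A = $23,428.96

A = P(1 + r/n)^(nt) = $23,428.96


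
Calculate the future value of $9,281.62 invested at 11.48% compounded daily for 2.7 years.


Compound interest formula: A = P(1 + r/n)^(nt)
A = $9,281.62 × (1 + 0.1148/365)^(365 × 2.7)
Growth factor: (1 + 0.1148/365)^985.5 = 1.363304
A = $9,281.62 × 1.363304
A = $12,653.67

A = P(1 + r/n)^(nt) = $12,653.67


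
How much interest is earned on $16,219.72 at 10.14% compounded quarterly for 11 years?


Compound interest earned = final amount − principal.
A = P(1 + r/n)^(nt) = $16,219.72 × (1 + 0.1014/4)^(4 × 11) = $48,799.72
Interest = A − P = $48,799.72 − $16,219.72 = $32,580.00

Interest = A - P = $32,580.00


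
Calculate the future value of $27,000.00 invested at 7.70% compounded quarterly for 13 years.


Compound interest formula: A = P(1 + r/n)^(nt)
A = $27,000.00 × (1 + 0.077/4)^(4 × 13)
Growth factor: (1 + 0.077/4)^52 = 2.695240
A = $27,000.00 × 2.695240
A = $72,771.48

A = P(1 + r/n)^(nt) = $72,771.48


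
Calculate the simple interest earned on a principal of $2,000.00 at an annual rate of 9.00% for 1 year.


Simple interest formula: I = P × r × t
I = $2,000.00 × 0.09 × 1
I = $180.00

I = P × r × t = $180.00


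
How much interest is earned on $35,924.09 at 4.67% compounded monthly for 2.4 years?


Compound interest earned = final amount − principal.
A = P(1 + r/n)^(nt) = $35,924.09 × (1 + 0.0467/12)^(12 × 2.4) = $40,176.03
Interest = A − P = $40,176.03 − $35,924.09 = $4,251.94

Interest = A - P = $4,251.94


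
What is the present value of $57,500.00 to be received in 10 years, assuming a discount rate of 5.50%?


Present value formula: PV = FV / (1 + r)^t
PV = $57,500.00 / (1 + 0.055)^10
PV = $57,500.00 / 1.7081445
PV = $33,662.26

PV = FV / (1 + r)^t = $33,662.26


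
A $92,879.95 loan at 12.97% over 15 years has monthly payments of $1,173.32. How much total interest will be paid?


Total paid over the life of the loan = PMT × n.
Total paid = $1,173.32 × 180 = $211,197.60
Total interest = total paid − principal = $211,197.60 − $92,879.95 = $118,317.65

Total interest = (PMT × n) - PV = $118,317.65


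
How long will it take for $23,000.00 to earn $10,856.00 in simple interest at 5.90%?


Rearrange the simple interest formula for t:
I = P × r × t  ⇒  t = I / (P × r)
t = $10,856.00 / ($23,000.00 × 0.059)
t = 8

t = I/(P×r) = 8 years


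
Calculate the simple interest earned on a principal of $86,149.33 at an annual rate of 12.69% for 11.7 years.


Simple interest formula: I = P × r × t
I = $86,149.33 × 0.1269 × 11.7
I = $127,908.49

I = P × r × t = $127,908.49


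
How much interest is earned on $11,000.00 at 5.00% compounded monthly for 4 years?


Compound interest earned = final amount − principal.
A = P(1 + r/n)^(nt) = $11,000.00 × (1 + 0.05/12)^(12 × 4) = $13,429.85
Interest = A − P = $13,429.85 − $11,000.00 = $2,429.85

Interest = A - P = $2,429.85


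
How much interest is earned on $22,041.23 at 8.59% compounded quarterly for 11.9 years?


Compound interest earned = final amount − principal.
A = P(1 + r/n)^(nt) = $22,041.23 × (1 + 0.0859/4)^(4 × 11.9) = $60,600.52
Interest = A − P = $60,600.52 − $22,041.23 = $38,559.29

Interest = A - P = $38,559.29


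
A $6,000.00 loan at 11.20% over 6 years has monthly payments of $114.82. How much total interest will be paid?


Total paid over the life of the loan = PMT × n.
Total paid = $114.82 × 72 = $8,267.04
Total interest = total paid − principal = $8,267.04 − $6,000.00 = $2,267.04

Total interest = (PMT × n) - PV = $2,267.04


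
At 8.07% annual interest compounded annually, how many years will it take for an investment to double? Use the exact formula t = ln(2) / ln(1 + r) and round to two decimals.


Doubling condition: (1 + r)^t = 2
Take ln of both sides: t × ln(1 + r) = ln(2)
t = ln(2) / ln(1 + r)
t = 0.693147 / 0.077609
t = 8.93

t = ln(2) / ln(1 + r) = 8.93 years


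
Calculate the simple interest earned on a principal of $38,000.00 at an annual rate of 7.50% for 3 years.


Simple interest formula: I = P × r × t
I = $38,000.00 × 0.075 × 3
I = $8,550.00

I = P × r × t = $8,550.00


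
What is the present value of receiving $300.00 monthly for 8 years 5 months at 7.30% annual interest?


Present value of an ordinary annuity: PV = PMT × (1 − (1 + r)^(−n)) / r
Monthly rate r = 0.073/12 ≈ 0.00608333, n = 101
PV = $300.00 × (1 − (1 + 0.073/12)^(−101)) / (0.073/12)
PV = $300.00 × 75.293559
PV = $22,588.07

PV = PMT × (1-(1+r)^(-n))/r = $22,588.07


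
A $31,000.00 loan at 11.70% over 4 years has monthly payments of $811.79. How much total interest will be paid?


Total paid over the life of the loan = PMT × n.
Total paid = $811.79 × 48 = $38,965.92
Total interest = total paid − principal = $38,965.92 − $31,000.00 = $7,965.92

Total interest = (PMT × n) - PV = $7,965.92


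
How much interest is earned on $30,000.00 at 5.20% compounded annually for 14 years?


Compound interest earned = final amount − principal.
A = P(1 + r/n)^(nt) = $30,000.00 × (1 + 0.052/1)^(1 × 14) = $61,001.65
Interest = A − P = $61,001.65 − $30,000.00 = $31,001.65

Interest = A - P = $31,001.65


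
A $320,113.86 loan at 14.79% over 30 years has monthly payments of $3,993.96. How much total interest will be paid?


Total paid over the life of the loan = PMT × n.
Total paid = $3,993.96 × 360 = $1,437,825.60
Total interest = total paid − principal = $1,437,825.60 − $320,113.86 = $1,117,711.74

Total interest = (PMT × n) - PV = $1,117,711.74


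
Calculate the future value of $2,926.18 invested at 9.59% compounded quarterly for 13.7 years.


Compound interest formula: A = P(1 + r/n)^(nt)
A = $2,926.18 × (1 + 0.0959/4)^(4 × 13.7)
Growth factor: (1 + 0.0959/4)^54.8 = 3.663166
A = $2,926.18 × 3.663166
A = $10,719.08

A = P(1 + r/n)^(nt) = $10,719.08


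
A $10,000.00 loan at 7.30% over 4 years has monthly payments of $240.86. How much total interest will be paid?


Total paid over the life of the loan = PMT × n.
Total paid = $240.86 × 48 = $11,561.28
Total interest = total paid − principal = $11,561.28 − $10,000.00 = $1,561.28

Total interest = (PMT × n) - PV = $1,561.28


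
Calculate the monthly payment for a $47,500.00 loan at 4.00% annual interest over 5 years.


Loan payment formula: PMT = PV × r / (1 − (1 + r)^(−n))
Monthly rate r = 0.04/12 ≈ 0.00333333, n = 60 months
Denominator: 1 − (1 + 0.04/12)^(−60) = 0.180997
PMT = $47,500.00 × (0.04/12) / 0.180997
PMT = $874.78 per month

PMT = PV × r / (1-(1+r)^(-n)) = $874.78/month


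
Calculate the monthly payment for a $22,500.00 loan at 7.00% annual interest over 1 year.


Loan payment formula: PMT = PV × r / (1 − (1 + r)^(−n))
Monthly rate r = 0.07/12 ≈ 0.00583333, n = 12 months
Denominator: 1 − (1 + 0.07/12)^(−12) = 0.0674165
PMT = $22,500.00 × (0.07/12) / 0.0674165
PMT = $1,946.85 per month

PMT = PV × r / (1-(1+r)^(-n)) = $1,946.85/month


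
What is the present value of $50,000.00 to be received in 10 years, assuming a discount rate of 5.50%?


Present value formula: PV = FV / (1 + r)^t
PV = $50,000.00 / (1 + 0.055)^10
PV = $50,000.00 / 1.7081445
PV = $29,271.53

PV = FV / (1 + r)^t = $29,271.53


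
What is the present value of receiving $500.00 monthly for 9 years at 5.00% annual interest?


Present value of an ordinary annuity: PV = PMT × (1 − (1 + r)^(−n)) / r
Monthly rate r = 0.05/12 ≈ 0.00416667, n = 108
PV = $500.00 × (1 − (1 + 0.05/12)^(−108)) / (0.05/12)
PV = $500.00 × 86.826108
PV = $43,413.05

PV = PMT × (1-(1+r)^(-n))/r = $43,413.05


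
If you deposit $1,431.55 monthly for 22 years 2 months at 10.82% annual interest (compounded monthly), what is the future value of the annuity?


Future value of an ordinary annuity: FV = PMT × ((1 + r)^n − 1) / r
Monthly rate r = 0.1082/12 ≈ 0.00901667, n = 266
FV = $1,431.55 × ((1 + 0.1082/12)^266 − 1) / (0.1082/12)
FV = $1,431.55 × 1096.664469
FV = $1,569,930.02

FV = PMT × ((1+r)^n - 1)/r = $1,569,930.02


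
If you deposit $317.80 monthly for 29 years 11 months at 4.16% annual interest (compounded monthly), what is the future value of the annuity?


Future value of an ordinary annuity: FV = PMT × ((1 + r)^n − 1) / r
Monthly rate r = 0.0416/12 ≈ 0.00346667, n = 359
FV = $317.80 × ((1 + 0.0416/12)^359 − 1) / (0.0416/12)
FV = $317.80 × 710.726389
FV = $225,868.85

FV = PMT × ((1+r)^n - 1)/r = $225,868.85


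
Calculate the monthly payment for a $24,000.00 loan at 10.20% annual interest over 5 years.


Loan payment formula: PMT = PV × r / (1 − (1 + r)^(−n))
Monthly rate r = 0.102/12 = 0.0085, n = 60 months
Denominator: 1 − (1 + 0.102/12)^(−60) = 0.398209
PMT = $24,000.00 × (0.102/12) / 0.398209
PMT = $512.29 per month

PMT = PV × r / (1-(1+r)^(-n)) = $512.29/month


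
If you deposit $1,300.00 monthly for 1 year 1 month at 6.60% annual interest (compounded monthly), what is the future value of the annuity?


Future value of an ordinary annuity: FV = PMT × ((1 + r)^n − 1) / r
Monthly rate r = 0.066/12 = 0.0055, n = 13
FV = $1,300.00 × ((1 + 0.066/12)^13 − 1) / (0.066/12)
FV = $1,300.00 × 13.437772
FV = $17,469.10

FV = PMT × ((1+r)^n - 1)/r = $17,469.10


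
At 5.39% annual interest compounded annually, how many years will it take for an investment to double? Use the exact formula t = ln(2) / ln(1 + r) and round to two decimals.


Doubling condition: (1 + r)^t = 2
Take ln of both sides: t × ln(1 + r) = ln(2)
t = ln(2) / ln(1 + r)
t = 0.693147 / 0.052498
t = 13.20

t = ln(2) / ln(1 + r) = 13.20 years


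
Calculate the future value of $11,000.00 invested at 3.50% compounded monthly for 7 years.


Compound interest formula: A = P(1 + r/n)^(nt)
A = $11,000.00 × (1 + 0.035/12)^(12 × 7)
Growth factor: (1 + 0.035/12)^84 = 1.2771658
A = $11,000.00 × 1.2771658
A = $14,048.82

A = P(1 + r/n)^(nt) = $14,048.82
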